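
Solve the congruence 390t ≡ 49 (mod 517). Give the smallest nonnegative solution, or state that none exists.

gcd(517, 390):
  517 = 1*390 + 127
  390 = 3*127 + 9
  127 = 14*9 + 1
  9 = 9*1
so gcd(517, 390) = 1.
1 divides 49, so solutions exist.
Back-substitute for Bézout coefficients:
  1 = 127 - 14*9
  ... = 390*(-57) + 517*(43)
So 390*(-57) ≡ 1 (mod 517); multiply by 49: t ≡ -2793 (mod 517).
Smallest nonnegative: t = -2793 mod 517 = 309.

309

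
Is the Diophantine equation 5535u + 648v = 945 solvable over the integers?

yes

gcd(5535, 648) = 27.
27 divides 945, so integer solutions exist.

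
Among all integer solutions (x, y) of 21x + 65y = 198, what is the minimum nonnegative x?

28

gcd(65, 21):
  65 = 3·21 + 2
  21 = 10·2 + 1
  2 = 2·1
so gcd(65, 21) = 1.
1 divides 198, so solutions exist.
Back-substitute for Bézout coefficients:
  1 = 21 - 10·2
  ... = 21·(31) + 65·(-10)
Scale by 198/1 = 198: (x₀, y₀) = (6138, -1980).
General solution: x = 6138 + 65t, y = -1980 - 21t for integer t.
x ≥ 0: smallest is 6138 mod 65 = 28 (at t = -94), with y = -6.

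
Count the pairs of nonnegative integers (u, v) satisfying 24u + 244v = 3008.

gcd(244, 24) = 4.
By Bézout, 24·(-10) + 244·(1) = 4.
One solution: (44, 8).
General: u = 44 + 61t, v = 8 - 6t.
u ≥ 0 ⇒ t ≥ 0; v ≥ 0 ⇒ t ≤ 1. So t ∈ [0, 1]: 2 solutions.

2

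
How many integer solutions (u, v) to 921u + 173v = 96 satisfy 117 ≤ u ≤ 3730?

gcd(921, 173):
  921 = 5×173 + 56
  173 = 3×56 + 5
  56 = 11×5 + 1
  5 = 5×1
so gcd(921, 173) = 1.
Back-substitute for Bézout coefficients:
  1 = 56 - 11×5
  ... = 921×(34) + 173×(-181)
Scale by 96: particular solution (3264, -17376); reduce u mod 173: (150, -798).
General solution: u = 150 + 173t, v = -798 - 921t for integer t.
117 ≤ 150 + 173t ≤ 3730 gives t ∈ [0, 20], which is 21 values.

21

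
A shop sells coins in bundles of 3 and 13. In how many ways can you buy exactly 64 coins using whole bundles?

Need nonnegative integers with 3j + 13k = 64.
gcd(3, 13) = 1, and 3·(-4) + 13·(1) = 1.
So (j₀, k₀) = (-256, 64); general j = -256 + 13t, k = 64 - 3t.
j ≥ 0 ⇒ t ≥ 20; k ≥ 0 ⇒ t ≤ 21. That's 2 values of t.

2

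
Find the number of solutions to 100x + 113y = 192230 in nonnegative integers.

17

gcd(113, 100) = 1  (113 = 1·100 + 13, 100 = 7·13 + 9, 13 = 1·9 + 4, 9 = 2·4 + 1, 4 = 4·1).
Back-substituting, 100·(26) + 113·(-23) = 1.
Scale by 192230: one solution is (4997980, -4421290). Reduce x mod 113: (103, 1610).
General: x = 103 + 113t, y = 1610 - 100t.
x ≥ 0 ⇒ t ≥ 0; y ≥ 0 ⇒ t ≤ 16. So t ∈ [0, 16]: 17 solutions.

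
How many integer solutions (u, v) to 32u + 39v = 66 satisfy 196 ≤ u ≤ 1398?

31

gcd(39, 32) = 1  (39 = 1*32 + 7, 32 = 4*7 + 4, 7 = 1*4 + 3, 4 = 1*3 + 1, 3 = 3*1).
Back-substituting, 32*(11) + 39*(-9) = 1.
Scale by 66: particular solution (726, -594); reduce u mod 39: (24, -18).
General solution: u = 24 + 39t, v = -18 - 32t for integer t.
196 ≤ 24 + 39t ≤ 1398 gives t ∈ [5, 35], which is 31 values.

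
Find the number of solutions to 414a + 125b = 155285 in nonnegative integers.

3

gcd(414, 125):
  414 = 3*125 + 39
  125 = 3*39 + 8
  39 = 4*8 + 7
  8 = 1*7 + 1
  7 = 7*1
so gcd(414, 125) = 1.
Back-substitute for Bézout coefficients:
  1 = 8 - 1*7
  ... = 414*(-16) + 125*(53)
Scale by 155285: one solution is (-2484560, 8230105). Reduce a mod 125: (65, 1027).
General: a = 65 + 125t, b = 1027 - 414t.
a ≥ 0 ⇒ t ≥ 0; b ≥ 0 ⇒ t ≤ 2. So t ∈ [0, 2]: 3 solutions.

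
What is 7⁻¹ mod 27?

4

gcd(27, 7) = 1.
By Bézout, 7*(4) + 27*(-1) = 1.
So 7*4 ≡ 1 (mod 27), and 4 mod 27 = 4.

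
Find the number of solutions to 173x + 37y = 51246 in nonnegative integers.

gcd(173, 37) = 1  (173 = 4*37 + 25, 37 = 1*25 + 12, 25 = 2*12 + 1, 12 = 12*1).
Back-substituting, 173*(3) + 37*(-14) = 1.
Scale by 51246: one solution is (153738, -717444). Reduce x mod 37: (3, 1371).
General: x = 3 + 37t, y = 1371 - 173t.
x ≥ 0 ⇒ t ≥ 0; y ≥ 0 ⇒ t ≤ 7. So t ∈ [0, 7]: 8 solutions.

8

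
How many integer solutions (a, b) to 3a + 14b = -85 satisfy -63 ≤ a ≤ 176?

gcd(14, 3):
  14 = 4*3 + 2
  3 = 1*2 + 1
  2 = 2*1
so gcd(14, 3) = 1.
Back-substitute for Bézout coefficients:
  1 = 3 - 1*2
  ... = 3*(5) + 14*(-1)
Scale by -85: particular solution (-425, 85); reduce a mod 14: (9, -8).
General solution: a = 9 + 14t, b = -8 - 3t for integer t.
-63 ≤ 9 + 14t ≤ 176 gives t ∈ [-5, 11], which is 17 values.

17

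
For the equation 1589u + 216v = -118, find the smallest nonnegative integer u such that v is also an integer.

178

gcd(1589, 216):
  1589 = 7·216 + 77
  216 = 2·77 + 62
  77 = 1·62 + 15
  62 = 4·15 + 2
  15 = 7·2 + 1
  2 = 2·1
so gcd(1589, 216) = 1.
1 divides -118, so solutions exist.
Back-substitute for Bézout coefficients:
  1 = 15 - 7·2
  ... = 1589·(101) + 216·(-743)
Scale by -118/1 = -118: (u₀, v₀) = (-11918, 87674).
General solution: u = -11918 + 216t, v = 87674 - 1589t for integer t.
u ≥ 0: smallest is -11918 mod 216 = 178 (at t = 56), with v = -1310.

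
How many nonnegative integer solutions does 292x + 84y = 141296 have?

gcd(292, 84) = 4  (292 = 3*84 + 40, 84 = 2*40 + 4, 40 = 10*4).
Back-substituting, 292*(-2) + 84*(7) = 4.
Scale by 35324: one solution is (-70648, 247268). Reduce x mod 21: (17, 1623).
General: x = 17 + 21t, y = 1623 - 73t.
x ≥ 0 ⇒ t ≥ 0; y ≥ 0 ⇒ t ≤ 22. So t ∈ [0, 22]: 23 solutions.

23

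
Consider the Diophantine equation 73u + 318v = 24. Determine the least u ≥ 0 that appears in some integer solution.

gcd(318, 73):
  318 = 4×73 + 26
  73 = 2×26 + 21
  26 = 1×21 + 5
  21 = 4×5 + 1
  5 = 5×1
so gcd(318, 73) = 1.
1 divides 24, so solutions exist.
Back-substitute for Bézout coefficients:
  1 = 21 - 4×5
  ... = 73×(61) + 318×(-14)
Scale by 24/1 = 24: (u₀, v₀) = (1464, -336).
General solution: u = 1464 + 318t, v = -336 - 73t for integer t.
u ≥ 0: smallest is 1464 mod 318 = 192 (at t = -4), with v = -44.

192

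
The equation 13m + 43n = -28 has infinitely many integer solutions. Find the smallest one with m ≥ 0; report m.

gcd(43, 13):
  43 = 3×13 + 4
  13 = 3×4 + 1
  4 = 4×1
so gcd(43, 13) = 1.
1 divides -28, so solutions exist.
Back-substitute for Bézout coefficients:
  1 = 13 - 3×4
  ... = 13×(10) + 43×(-3)
Scale by -28/1 = -28: (m₀, n₀) = (-280, 84).
General solution: m = -280 + 43t, n = 84 - 13t for integer t.
m ≥ 0: smallest is -280 mod 43 = 21 (at t = 7), with n = -7.

21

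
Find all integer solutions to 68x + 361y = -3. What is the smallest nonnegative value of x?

gcd(361, 68):
  361 = 5×68 + 21
  68 = 3×21 + 5
  21 = 4×5 + 1
  5 = 5×1
so gcd(361, 68) = 1.
1 divides -3, so solutions exist.
Back-substitute for Bézout coefficients:
  1 = 21 - 4×5
  ... = 68×(-69) + 361×(13)
Scale by -3/1 = -3: (x₀, y₀) = (207, -39).
General solution: x = 207 + 361t, y = -39 - 68t for integer t.
x ≥ 0: smallest is 207 mod 361 = 207 (at t = 0), with y = -39.

207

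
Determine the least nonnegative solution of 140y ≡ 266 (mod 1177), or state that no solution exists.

gcd(1177, 140) = 1.
1 divides 266, so solutions exist.
By Bézout, 140·(227) + 1177·(-27) = 1.
So 140·(227) ≡ 1 (mod 1177); multiply by 266: y ≡ 60382 (mod 1177).
Smallest nonnegative: y = 60382 mod 1177 = 355.

355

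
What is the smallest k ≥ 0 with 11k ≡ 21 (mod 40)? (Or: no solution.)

31

gcd(40, 11) = 1.
1 divides 21, so solutions exist.
By Bézout, 11·(11) + 40·(-3) = 1.
So 11·(11) ≡ 1 (mod 40); multiply by 21: k ≡ 231 (mod 40).
Smallest nonnegative: k = 231 mod 40 = 31.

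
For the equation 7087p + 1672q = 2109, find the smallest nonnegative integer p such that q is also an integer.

gcd(7087, 1672):
  7087 = 4×1672 + 399
  1672 = 4×399 + 76
  399 = 5×76 + 19
  76 = 4×19
so gcd(7087, 1672) = 19.
19 divides 2109, so solutions exist.
Back-substitute for Bézout coefficients:
  19 = 399 - 5×76
  ... = 7087×(21) + 1672×(-89)
Scale by 2109/19 = 111: (p₀, q₀) = (2331, -9879).
General solution: p = 2331 + 88t, q = -9879 - 373t for integer t.
p ≥ 0: smallest is 2331 mod 88 = 43 (at t = -26), with q = -181.

43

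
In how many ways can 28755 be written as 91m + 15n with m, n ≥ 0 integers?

22

gcd(91, 15) = 1  (91 = 6·15 + 1, 15 = 15·1).
Back-substituting, 91·(1) + 15·(-6) = 1.
Scale by 28755: one solution is (28755, -172530). Reduce m mod 15: (0, 1917).
General: m = 0 + 15t, n = 1917 - 91t.
m ≥ 0 ⇒ t ≥ 0; n ≥ 0 ⇒ t ≤ 21. So t ∈ [0, 21]: 22 solutions.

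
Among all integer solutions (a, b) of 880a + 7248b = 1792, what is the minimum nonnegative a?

gcd(7248, 880):
  7248 = 8*880 + 208
  880 = 4*208 + 48
  208 = 4*48 + 16
  48 = 3*16
so gcd(7248, 880) = 16.
16 divides 1792, so solutions exist.
Back-substitute for Bézout coefficients:
  16 = 208 - 4*48
  ... = 880*(-140) + 7248*(17)
Scale by 1792/16 = 112: (a₀, b₀) = (-15680, 1904).
General solution: a = -15680 + 453t, b = 1904 - 55t for integer t.
a ≥ 0: smallest is -15680 mod 453 = 175 (at t = 35), with b = -21.

175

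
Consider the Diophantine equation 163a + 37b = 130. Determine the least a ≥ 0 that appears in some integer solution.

21

gcd(163, 37):
  163 = 4*37 + 15
  37 = 2*15 + 7
  15 = 2*7 + 1
  7 = 7*1
so gcd(163, 37) = 1.
1 divides 130, so solutions exist.
Back-substitute for Bézout coefficients:
  1 = 15 - 2*7
  ... = 163*(5) + 37*(-22)
Scale by 130/1 = 130: (a₀, b₀) = (650, -2860).
General solution: a = 650 + 37t, b = -2860 - 163t for integer t.
a ≥ 0: smallest is 650 mod 37 = 21 (at t = -17), with b = -89.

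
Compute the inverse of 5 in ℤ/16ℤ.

gcd(16, 5):
  16 = 3·5 + 1
  5 = 5·1
so gcd(16, 5) = 1.
Back-substitute for Bézout coefficients:
  1 = 16 - 3·5
  ... = 5·(-3) + 16·(1)
So 5·-3 ≡ 1 (mod 16), and -3 mod 16 = 13.

13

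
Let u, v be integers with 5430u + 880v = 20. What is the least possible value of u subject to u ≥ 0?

6

gcd(5430, 880):
  5430 = 6×880 + 150
  880 = 5×150 + 130
  150 = 1×130 + 20
  130 = 6×20 + 10
  20 = 2×10
so gcd(5430, 880) = 10.
10 divides 20, so solutions exist.
Back-substitute for Bézout coefficients:
  10 = 130 - 6×20
  ... = 5430×(-41) + 880×(253)
Scale by 20/10 = 2: (u₀, v₀) = (-82, 506).
General solution: u = -82 + 88t, v = 506 - 543t for integer t.
u ≥ 0: smallest is -82 mod 88 = 6 (at t = 1), with v = -37.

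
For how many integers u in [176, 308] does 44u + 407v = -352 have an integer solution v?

4

gcd(407, 44):
  407 = 9*44 + 11
  44 = 4*11
so gcd(407, 44) = 11.
Back-substitute for Bézout coefficients:
  11 = 407 - 9*44
  ... = 44*(-9) + 407*(1)
Scale by -32: particular solution (288, -32); reduce u mod 37: (29, -4).
General solution: u = 29 + 37t, v = -4 - 4t for integer t.
176 ≤ 29 + 37t ≤ 308 gives t ∈ [4, 7], which is 4 values.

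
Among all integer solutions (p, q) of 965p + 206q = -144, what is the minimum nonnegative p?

148

gcd(965, 206) = 1.
1 divides -144, so solutions exist.
By Bézout, 965*(19) + 206*(-89) = 1.
Scale by -144/1 = -144: (p₀, q₀) = (-2736, 12816).
General solution: p = -2736 + 206t, q = 12816 - 965t for integer t.
p ≥ 0: smallest is -2736 mod 206 = 148 (at t = 14), with q = -694.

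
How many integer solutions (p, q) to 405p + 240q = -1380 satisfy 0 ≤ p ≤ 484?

gcd(405, 240) = 15  (405 = 1·240 + 165, 240 = 1·165 + 75, 165 = 2·75 + 15, 75 = 5·15).
Back-substituting, 405·(3) + 240·(-5) = 15.
Scale by -92: particular solution (-276, 460); reduce p mod 16: (12, -26).
General solution: p = 12 + 16t, q = -26 - 27t for integer t.
0 ≤ 12 + 16t ≤ 484 gives t ∈ [0, 29], which is 30 values.

30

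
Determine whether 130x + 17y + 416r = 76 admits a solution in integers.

gcd(130, 17) = 1  (130 = 7*17 + 11, 17 = 1*11 + 6, 11 = 1*6 + 5, 6 = 1*5 + 1, 5 = 5*1).
gcd(1, 416) = 1.
1 divides 76, so integer solutions exist.

yes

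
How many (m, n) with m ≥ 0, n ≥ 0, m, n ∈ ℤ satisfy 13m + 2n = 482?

gcd(13, 2) = 1.
By Bézout, 13*(1) + 2*(-6) = 1.
One solution: (0, 241).
General: m = 0 + 2t, n = 241 - 13t.
m ≥ 0 ⇒ t ≥ 0; n ≥ 0 ⇒ t ≤ 18. So t ∈ [0, 18]: 19 solutions.

19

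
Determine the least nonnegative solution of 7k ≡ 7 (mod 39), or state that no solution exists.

1

gcd(39, 7) = 1.
1 divides 7, so solutions exist.
By Bézout, 7*(-11) + 39*(2) = 1.
So 7*(-11) ≡ 1 (mod 39); multiply by 7: k ≡ -77 (mod 39).
Smallest nonnegative: k = -77 mod 39 = 1.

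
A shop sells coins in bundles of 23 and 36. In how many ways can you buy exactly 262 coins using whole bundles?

Need nonnegative integers with 23j + 36k = 262.
gcd(23, 36) = 1, and 23·(11) + 36·(-7) = 1.
So (j₀, k₀) = (2882, -1834); general j = 2882 + 36t, k = -1834 - 23t.
j ≥ 0 ⇒ t ≥ -80; k ≥ 0 ⇒ t ≤ -80. That's 1 value of t.

1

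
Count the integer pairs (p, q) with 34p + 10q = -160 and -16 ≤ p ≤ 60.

gcd(34, 10) = 2.
By Bézout, 34*(-2) + 10*(7) = 2.
Particular solution: (0, -16).
General solution: p = 0 + 5t, q = -16 - 17t for integer t.
-16 ≤ 0 + 5t ≤ 60 gives t ∈ [-3, 12], which is 16 values.

16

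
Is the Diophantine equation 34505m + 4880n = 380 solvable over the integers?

yes

gcd(34505, 4880) = 5.
5 divides 380, so integer solutions exist.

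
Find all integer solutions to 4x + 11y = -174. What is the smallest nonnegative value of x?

6

gcd(11, 4) = 1  (11 = 2×4 + 3, 4 = 1×3 + 1, 3 = 3×1).
1 divides -174, so solutions exist.
Back-substituting, 4×(3) + 11×(-1) = 1.
Scale by -174/1 = -174: (x₀, y₀) = (-522, 174).
General solution: x = -522 + 11t, y = 174 - 4t for integer t.
x ≥ 0: smallest is -522 mod 11 = 6 (at t = 48), with y = -18.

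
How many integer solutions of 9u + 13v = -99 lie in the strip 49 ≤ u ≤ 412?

gcd(13, 9) = 1  (13 = 1*9 + 4, 9 = 2*4 + 1, 4 = 4*1).
Back-substituting, 9*(3) + 13*(-2) = 1.
Scale by -99: particular solution (-297, 198); reduce u mod 13: (2, -9).
General solution: u = 2 + 13t, v = -9 - 9t for integer t.
49 ≤ 2 + 13t ≤ 412 gives t ∈ [4, 31], which is 28 values.

28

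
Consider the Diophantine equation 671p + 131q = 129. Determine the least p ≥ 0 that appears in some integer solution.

49

gcd(671, 131) = 1  (671 = 5·131 + 16, 131 = 8·16 + 3, 16 = 5·3 + 1, 3 = 3·1).
1 divides 129, so solutions exist.
Back-substituting, 671·(41) + 131·(-210) = 1.
Scale by 129/1 = 129: (p₀, q₀) = (5289, -27090).
General solution: p = 5289 + 131t, q = -27090 - 671t for integer t.
p ≥ 0: smallest is 5289 mod 131 = 49 (at t = -40), with q = -250.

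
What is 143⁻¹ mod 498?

gcd(498, 143) = 1  (498 = 3*143 + 69, 143 = 2*69 + 5, 69 = 13*5 + 4, 5 = 1*4 + 1, 4 = 4*1).
Back-substituting, 143*(101) + 498*(-29) = 1.
So 143*101 ≡ 1 (mod 498), and 101 mod 498 = 101.

101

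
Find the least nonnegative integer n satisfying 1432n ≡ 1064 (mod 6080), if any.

247

gcd(6080, 1432):
  6080 = 4*1432 + 352
  1432 = 4*352 + 24
  352 = 14*24 + 16
  24 = 1*16 + 8
  16 = 2*8
so gcd(6080, 1432) = 8.
8 divides 1064, so solutions exist.
Back-substitute for Bézout coefficients:
  8 = 24 - 1*16
  ... = 1432*(259) + 6080*(-61)
So 1432*(259) ≡ 8 (mod 6080); multiply by 133: n ≡ 34447 (mod 760).
Smallest nonnegative: n = 34447 mod 760 = 247.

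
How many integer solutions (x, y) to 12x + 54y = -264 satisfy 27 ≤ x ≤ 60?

4

gcd(54, 12) = 6  (54 = 4·12 + 6, 12 = 2·6).
Back-substituting, 12·(-4) + 54·(1) = 6.
Scale by -44: particular solution (176, -44); reduce x mod 9: (5, -6).
General solution: x = 5 + 9t, y = -6 - 2t for integer t.
27 ≤ 5 + 9t ≤ 60 gives t ∈ [3, 6], which is 4 values.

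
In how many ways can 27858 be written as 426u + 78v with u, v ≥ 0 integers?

5

gcd(426, 78) = 6  (426 = 5·78 + 36, 78 = 2·36 + 6, 36 = 6·6).
Back-substituting, 426·(-2) + 78·(11) = 6.
Scale by 4643: one solution is (-9286, 51073). Reduce u mod 13: (9, 308).
General: u = 9 + 13t, v = 308 - 71t.
u ≥ 0 ⇒ t ≥ 0; v ≥ 0 ⇒ t ≤ 4. So t ∈ [0, 4]: 5 solutions.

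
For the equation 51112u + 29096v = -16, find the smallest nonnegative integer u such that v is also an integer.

3037

gcd(51112, 29096) = 8  (51112 = 1·29096 + 22016, 29096 = 1·22016 + 7080, 22016 = 3·7080 + 776, 7080 = 9·776 + 96, 776 = 8·96 + 8, 96 = 12·8).
8 divides -16, so solutions exist.
Back-substituting, 51112·(300) + 29096·(-527) = 8.
Scale by -16/8 = -2: (u₀, v₀) = (-600, 1054).
General solution: u = -600 + 3637t, v = 1054 - 6389t for integer t.
u ≥ 0: smallest is -600 mod 3637 = 3037 (at t = 1), with v = -5335.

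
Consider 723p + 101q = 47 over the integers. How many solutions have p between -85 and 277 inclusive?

3

gcd(723, 101) = 1.
By Bézout, 723×(19) + 101×(-136) = 1.
Particular solution: (85, -608).
General solution: p = 85 + 101t, q = -608 - 723t for integer t.
-85 ≤ 85 + 101t ≤ 277 gives t ∈ [-1, 1], which is 3 values.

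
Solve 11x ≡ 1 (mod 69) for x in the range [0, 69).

gcd(69, 11) = 1.
By Bézout, 11*(-25) + 69*(4) = 1.
So 11*-25 ≡ 1 (mod 69), and -25 mod 69 = 44.

44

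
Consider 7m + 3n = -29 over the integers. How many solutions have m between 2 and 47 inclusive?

gcd(7, 3) = 1  (7 = 2*3 + 1, 3 = 3*1).
Back-substituting, 7*(1) + 3*(-2) = 1.
Scale by -29: particular solution (-29, 58); reduce m mod 3: (1, -12).
General solution: m = 1 + 3t, n = -12 - 7t for integer t.
2 ≤ 1 + 3t ≤ 47 gives t ∈ [1, 15], which is 15 values.

15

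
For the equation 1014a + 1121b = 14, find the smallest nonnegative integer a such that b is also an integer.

838

gcd(1121, 1014):
  1121 = 1×1014 + 107
  1014 = 9×107 + 51
  107 = 2×51 + 5
  51 = 10×5 + 1
  5 = 5×1
so gcd(1121, 1014) = 1.
1 divides 14, so solutions exist.
Back-substitute for Bézout coefficients:
  1 = 51 - 10×5
  ... = 1014×(220) + 1121×(-199)
Scale by 14/1 = 14: (a₀, b₀) = (3080, -2786).
General solution: a = 3080 + 1121t, b = -2786 - 1014t for integer t.
a ≥ 0: smallest is 3080 mod 1121 = 838 (at t = -2), with b = -758.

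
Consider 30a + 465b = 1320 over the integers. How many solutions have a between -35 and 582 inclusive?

gcd(465, 30) = 15.
By Bézout, 30·(-15) + 465·(1) = 15.
Particular solution: (13, 2).
General solution: a = 13 + 31t, b = 2 - 2t for integer t.
-35 ≤ 13 + 31t ≤ 582 gives t ∈ [-1, 18], which is 20 values.

20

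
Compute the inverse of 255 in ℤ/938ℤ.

gcd(938, 255) = 1  (938 = 3×255 + 173, 255 = 1×173 + 82, 173 = 2×82 + 9, 82 = 9×9 + 1, 9 = 9×1).
Back-substituting, 255×(103) + 938×(-28) = 1.
So 255×103 ≡ 1 (mod 938), and 103 mod 938 = 103.

103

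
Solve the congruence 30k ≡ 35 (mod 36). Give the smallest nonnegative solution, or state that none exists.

gcd(36, 30) = 6  (36 = 1*30 + 6, 30 = 5*6).
6 does not divide 35, so the congruence has no solution.

no solution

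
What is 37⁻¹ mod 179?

150

gcd(179, 37) = 1.
By Bézout, 37·(-29) + 179·(6) = 1.
So 37·-29 ≡ 1 (mod 179), and -29 mod 179 = 150.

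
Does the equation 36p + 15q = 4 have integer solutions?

gcd(36, 15) = 3  (36 = 2·15 + 6, 15 = 2·6 + 3, 6 = 2·3).
3 does not divide 4 (remainder 1), so no integer solutions.

no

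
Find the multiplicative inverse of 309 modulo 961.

650

gcd(961, 309) = 1  (961 = 3*309 + 34, 309 = 9*34 + 3, 34 = 11*3 + 1, 3 = 3*1).
Back-substituting, 309*(-311) + 961*(100) = 1.
So 309*-311 ≡ 1 (mod 961), and -311 mod 961 = 650.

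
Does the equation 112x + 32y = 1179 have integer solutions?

gcd(112, 32) = 16  (112 = 3*32 + 16, 32 = 2*16).
16 does not divide 1179 (remainder 11), so no integer solutions.

no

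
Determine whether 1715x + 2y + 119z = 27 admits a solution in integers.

yes

gcd(1715, 2) = 1  (1715 = 857*2 + 1, 2 = 2*1).
gcd(1, 119) = 1.
1 divides 27, so integer solutions exist.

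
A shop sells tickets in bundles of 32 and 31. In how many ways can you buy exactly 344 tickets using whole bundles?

1

Need nonnegative integers with 32j + 31k = 344.
gcd(32, 31) = 1, and 32·(1) + 31·(-1) = 1.
So (j₀, k₀) = (344, -344); general j = 344 + 31t, k = -344 - 32t.
j ≥ 0 ⇒ t ≥ -11; k ≥ 0 ⇒ t ≤ -11. That's 1 value of t.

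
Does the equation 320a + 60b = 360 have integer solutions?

yes

gcd(320, 60) = 20.
20 divides 360, so integer solutions exist.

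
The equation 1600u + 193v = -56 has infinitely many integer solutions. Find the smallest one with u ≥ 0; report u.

gcd(1600, 193) = 1  (1600 = 8×193 + 56, 193 = 3×56 + 25, 56 = 2×25 + 6, 25 = 4×6 + 1, 6 = 6×1).
1 divides -56, so solutions exist.
Back-substituting, 1600×(-31) + 193×(257) = 1.
Scale by -56/1 = -56: (u₀, v₀) = (1736, -14392).
General solution: u = 1736 + 193t, v = -14392 - 1600t for integer t.
u ≥ 0: smallest is 1736 mod 193 = 192 (at t = -8), with v = -1592.

192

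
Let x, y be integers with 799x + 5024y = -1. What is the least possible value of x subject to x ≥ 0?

4609

gcd(5024, 799):
  5024 = 6*799 + 230
  799 = 3*230 + 109
  230 = 2*109 + 12
  109 = 9*12 + 1
  12 = 12*1
so gcd(5024, 799) = 1.
1 divides -1, so solutions exist.
Back-substitute for Bézout coefficients:
  1 = 109 - 9*12
  ... = 799*(415) + 5024*(-66)
Scale by -1/1 = -1: (x₀, y₀) = (-415, 66).
General solution: x = -415 + 5024t, y = 66 - 799t for integer t.
x ≥ 0: smallest is -415 mod 5024 = 4609 (at t = 1), with y = -733.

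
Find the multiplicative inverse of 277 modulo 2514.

gcd(2514, 277) = 1.
By Bézout, 277·(-599) + 2514·(66) = 1.
So 277·-599 ≡ 1 (mod 2514), and -599 mod 2514 = 1915.

1915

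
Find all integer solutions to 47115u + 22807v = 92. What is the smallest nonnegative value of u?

21865

gcd(47115, 22807):
  47115 = 2*22807 + 1501
  22807 = 15*1501 + 292
  1501 = 5*292 + 41
  292 = 7*41 + 5
  41 = 8*5 + 1
  5 = 5*1
so gcd(47115, 22807) = 1.
1 divides 92, so solutions exist.
Back-substitute for Bézout coefficients:
  1 = 41 - 8*5
  ... = 47115*(4452) + 22807*(-9197)
Scale by 92/1 = 92: (u₀, v₀) = (409584, -846124).
General solution: u = 409584 + 22807t, v = -846124 - 47115t for integer t.
u ≥ 0: smallest is 409584 mod 22807 = 21865 (at t = -17), with v = -45169.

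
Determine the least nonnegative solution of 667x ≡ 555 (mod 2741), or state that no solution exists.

gcd(2741, 667) = 1.
1 divides 555, so solutions exist.
By Bézout, 667*(826) + 2741*(-201) = 1.
So 667*(826) ≡ 1 (mod 2741); multiply by 555: x ≡ 458430 (mod 2741).
Smallest nonnegative: x = 458430 mod 2741 = 683.

683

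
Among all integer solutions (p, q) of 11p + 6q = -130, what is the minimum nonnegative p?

4

gcd(11, 6):
  11 = 1·6 + 5
  6 = 1·5 + 1
  5 = 5·1
so gcd(11, 6) = 1.
1 divides -130, so solutions exist.
Back-substitute for Bézout coefficients:
  1 = 6 - 1·5
  ... = 11·(-1) + 6·(2)
Scale by -130/1 = -130: (p₀, q₀) = (130, -260).
General solution: p = 130 + 6t, q = -260 - 11t for integer t.
p ≥ 0: smallest is 130 mod 6 = 4 (at t = -21), with q = -29.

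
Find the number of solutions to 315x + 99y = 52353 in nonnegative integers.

15

gcd(315, 99) = 9  (315 = 3·99 + 18, 99 = 5·18 + 9, 18 = 2·9).
Back-substituting, 315·(-5) + 99·(16) = 9.
Scale by 5817: one solution is (-29085, 93072). Reduce x mod 11: (10, 497).
General: x = 10 + 11t, y = 497 - 35t.
x ≥ 0 ⇒ t ≥ 0; y ≥ 0 ⇒ t ≤ 14. So t ∈ [0, 14]: 15 solutions.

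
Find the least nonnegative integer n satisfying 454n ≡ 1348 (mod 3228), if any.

gcd(3228, 454) = 2  (3228 = 7×454 + 50, 454 = 9×50 + 4, 50 = 12×4 + 2, 4 = 2×2).
2 divides 1348, so solutions exist.
Back-substituting, 454×(-775) + 3228×(109) = 2.
So 454×(-775) ≡ 2 (mod 3228); multiply by 674: n ≡ -522350 (mod 1614).
Smallest nonnegative: n = -522350 mod 1614 = 586.

586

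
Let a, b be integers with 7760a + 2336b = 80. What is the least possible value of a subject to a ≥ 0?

143

gcd(7760, 2336):
  7760 = 3·2336 + 752
  2336 = 3·752 + 80
  752 = 9·80 + 32
  80 = 2·32 + 16
  32 = 2·16
so gcd(7760, 2336) = 16.
16 divides 80, so solutions exist.
Back-substitute for Bézout coefficients:
  16 = 80 - 2·32
  ... = 7760·(-59) + 2336·(196)
Scale by 80/16 = 5: (a₀, b₀) = (-295, 980).
General solution: a = -295 + 146t, b = 980 - 485t for integer t.
a ≥ 0: smallest is -295 mod 146 = 143 (at t = 3), with b = -475.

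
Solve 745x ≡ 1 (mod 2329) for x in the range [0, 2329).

gcd(2329, 745):
  2329 = 3·745 + 94
  745 = 7·94 + 87
  94 = 1·87 + 7
  87 = 12·7 + 3
  7 = 2·3 + 1
  3 = 3·1
so gcd(2329, 745) = 1.
Back-substitute for Bézout coefficients:
  1 = 7 - 2·3
  ... = 745·(-669) + 2329·(214)
So 745·-669 ≡ 1 (mod 2329), and -669 mod 2329 = 1660.

1660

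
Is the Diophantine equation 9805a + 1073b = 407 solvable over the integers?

gcd(9805, 1073) = 37  (9805 = 9*1073 + 148, 1073 = 7*148 + 37, 148 = 4*37).
37 divides 407, so integer solutions exist.

yes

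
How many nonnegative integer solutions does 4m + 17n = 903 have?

13

gcd(17, 4) = 1  (17 = 4×4 + 1, 4 = 4×1).
Back-substituting, 4×(-4) + 17×(1) = 1.
Scale by 903: one solution is (-3612, 903). Reduce m mod 17: (9, 51).
General: m = 9 + 17t, n = 51 - 4t.
m ≥ 0 ⇒ t ≥ 0; n ≥ 0 ⇒ t ≤ 12. So t ∈ [0, 12]: 13 solutions.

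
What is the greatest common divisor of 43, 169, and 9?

1

gcd(169, 43) = 1  (169 = 3*43 + 40, 43 = 1*40 + 3, 40 = 13*3 + 1, 3 = 3*1).
gcd(1, 9) = 1.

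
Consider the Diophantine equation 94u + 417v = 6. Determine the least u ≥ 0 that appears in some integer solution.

gcd(417, 94) = 1.
1 divides 6, so solutions exist.
By Bézout, 94·(-173) + 417·(39) = 1.
Scale by 6/1 = 6: (u₀, v₀) = (-1038, 234).
General solution: u = -1038 + 417t, v = 234 - 94t for integer t.
u ≥ 0: smallest is -1038 mod 417 = 213 (at t = 3), with v = -48.

213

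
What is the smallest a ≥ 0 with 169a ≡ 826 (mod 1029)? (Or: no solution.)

973

gcd(1029, 169) = 1  (1029 = 6×169 + 15, 169 = 11×15 + 4, 15 = 3×4 + 3, 4 = 1×3 + 1, 3 = 3×1).
1 divides 826, so solutions exist.
Back-substituting, 169×(274) + 1029×(-45) = 1.
So 169×(274) ≡ 1 (mod 1029); multiply by 826: a ≡ 226324 (mod 1029).
Smallest nonnegative: a = 226324 mod 1029 = 973.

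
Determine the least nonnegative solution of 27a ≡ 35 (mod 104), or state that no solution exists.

gcd(104, 27):
  104 = 3×27 + 23
  27 = 1×23 + 4
  23 = 5×4 + 3
  4 = 1×3 + 1
  3 = 3×1
so gcd(104, 27) = 1.
1 divides 35, so solutions exist.
Back-substitute for Bézout coefficients:
  1 = 4 - 1×3
  ... = 27×(27) + 104×(-7)
So 27×(27) ≡ 1 (mod 104); multiply by 35: a ≡ 945 (mod 104).
Smallest nonnegative: a = 945 mod 104 = 9.

9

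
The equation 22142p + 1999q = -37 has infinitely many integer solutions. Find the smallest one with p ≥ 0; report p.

gcd(22142, 1999):
  22142 = 11·1999 + 153
  1999 = 13·153 + 10
  153 = 15·10 + 3
  10 = 3·3 + 1
  3 = 3·1
so gcd(22142, 1999) = 1.
1 divides -37, so solutions exist.
Back-substitute for Bézout coefficients:
  1 = 10 - 3·3
  ... = 22142·(-601) + 1999·(6657)
Scale by -37/1 = -37: (p₀, q₀) = (22237, -246309).
General solution: p = 22237 + 1999t, q = -246309 - 22142t for integer t.
p ≥ 0: smallest is 22237 mod 1999 = 248 (at t = -11), with q = -2747.

248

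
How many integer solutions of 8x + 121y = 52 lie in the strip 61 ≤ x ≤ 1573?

13

gcd(121, 8) = 1  (121 = 15*8 + 1, 8 = 8*1).
Back-substituting, 8*(-15) + 121*(1) = 1.
Scale by 52: particular solution (-780, 52); reduce x mod 121: (67, -4).
General solution: x = 67 + 121t, y = -4 - 8t for integer t.
61 ≤ 67 + 121t ≤ 1573 gives t ∈ [0, 12], which is 13 values.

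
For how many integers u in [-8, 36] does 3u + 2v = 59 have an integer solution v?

22

gcd(3, 2):
  3 = 1×2 + 1
  2 = 2×1
so gcd(3, 2) = 1.
Back-substitute for Bézout coefficients:
  1 = 3 - 1×2
  ... = 3×(1) + 2×(-1)
Scale by 59: particular solution (59, -59); reduce u mod 2: (1, 28).
General solution: u = 1 + 2t, v = 28 - 3t for integer t.
-8 ≤ 1 + 2t ≤ 36 gives t ∈ [-4, 17], which is 22 values.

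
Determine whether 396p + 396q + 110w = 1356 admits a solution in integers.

gcd(396, 396) = 396  (396 = 1*396).
gcd(396, 110) = 22.
22 does not divide 1356 (remainder 14), so no integer solutions.

no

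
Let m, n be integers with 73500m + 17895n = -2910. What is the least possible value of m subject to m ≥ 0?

1061

gcd(73500, 17895) = 15  (73500 = 4·17895 + 1920, 17895 = 9·1920 + 615, 1920 = 3·615 + 75, 615 = 8·75 + 15, 75 = 5·15).
15 divides -2910, so solutions exist.
Back-substituting, 73500·(-233) + 17895·(957) = 15.
Scale by -2910/15 = -194: (m₀, n₀) = (45202, -185658).
General solution: m = 45202 + 1193t, n = -185658 - 4900t for integer t.
m ≥ 0: smallest is 45202 mod 1193 = 1061 (at t = -37), with n = -4358.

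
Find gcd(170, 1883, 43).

gcd(1883, 170) = 1  (1883 = 11×170 + 13, 170 = 13×13 + 1, 13 = 13×1).
gcd(1, 43) = 1.

1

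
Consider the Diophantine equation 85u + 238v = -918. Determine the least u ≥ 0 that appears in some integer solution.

6

gcd(238, 85):
  238 = 2·85 + 68
  85 = 1·68 + 17
  68 = 4·17
so gcd(238, 85) = 17.
17 divides -918, so solutions exist.
Back-substitute for Bézout coefficients:
  17 = 85 - 1·68
  ... = 85·(3) + 238·(-1)
Scale by -918/17 = -54: (u₀, v₀) = (-162, 54).
General solution: u = -162 + 14t, v = 54 - 5t for integer t.
u ≥ 0: smallest is -162 mod 14 = 6 (at t = 12), with v = -6.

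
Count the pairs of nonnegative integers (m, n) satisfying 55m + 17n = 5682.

7

gcd(55, 17) = 1  (55 = 3×17 + 4, 17 = 4×4 + 1, 4 = 4×1).
Back-substituting, 55×(-4) + 17×(13) = 1.
Scale by 5682: one solution is (-22728, 73866). Reduce m mod 17: (1, 331).
General: m = 1 + 17t, n = 331 - 55t.
m ≥ 0 ⇒ t ≥ 0; n ≥ 0 ⇒ t ≤ 6. So t ∈ [0, 6]: 7 solutions.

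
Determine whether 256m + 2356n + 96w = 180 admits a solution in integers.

yes

gcd(2356, 256) = 4  (2356 = 9·256 + 52, 256 = 4·52 + 48, 52 = 1·48 + 4, 48 = 12·4).
gcd(4, 96) = 4.
4 divides 180, so integer solutions exist.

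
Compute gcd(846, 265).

1

gcd(846, 265) = 1  (846 = 3*265 + 51, 265 = 5*51 + 10, 51 = 5*10 + 1, 10 = 10*1).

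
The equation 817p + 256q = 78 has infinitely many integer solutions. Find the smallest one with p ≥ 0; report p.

gcd(817, 256):
  817 = 3×256 + 49
  256 = 5×49 + 11
  49 = 4×11 + 5
  11 = 2×5 + 1
  5 = 5×1
so gcd(817, 256) = 1.
1 divides 78, so solutions exist.
Back-substitute for Bézout coefficients:
  1 = 11 - 2×5
  ... = 817×(-47) + 256×(150)
Scale by 78/1 = 78: (p₀, q₀) = (-3666, 11700).
General solution: p = -3666 + 256t, q = 11700 - 817t for integer t.
p ≥ 0: smallest is -3666 mod 256 = 174 (at t = 15), with q = -555.

174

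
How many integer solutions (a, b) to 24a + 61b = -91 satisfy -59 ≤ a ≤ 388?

gcd(61, 24) = 1.
By Bézout, 24*(28) + 61*(-11) = 1.
Particular solution: (14, -7).
General solution: a = 14 + 61t, b = -7 - 24t for integer t.
-59 ≤ 14 + 61t ≤ 388 gives t ∈ [-1, 6], which is 8 values.

8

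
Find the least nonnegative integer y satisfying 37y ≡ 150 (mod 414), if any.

gcd(414, 37) = 1.
1 divides 150, so solutions exist.
By Bézout, 37×(-179) + 414×(16) = 1.
So 37×(-179) ≡ 1 (mod 414); multiply by 150: y ≡ -26850 (mod 414).
Smallest nonnegative: y = -26850 mod 414 = 60.

60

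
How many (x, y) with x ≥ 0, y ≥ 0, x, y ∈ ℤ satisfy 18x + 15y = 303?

gcd(18, 15) = 3  (18 = 1*15 + 3, 15 = 5*3).
Back-substituting, 18*(1) + 15*(-1) = 3.
Scale by 101: one solution is (101, -101). Reduce x mod 5: (1, 19).
General: x = 1 + 5t, y = 19 - 6t.
x ≥ 0 ⇒ t ≥ 0; y ≥ 0 ⇒ t ≤ 3. So t ∈ [0, 3]: 4 solutions.

4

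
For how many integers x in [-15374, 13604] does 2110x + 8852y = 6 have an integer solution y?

gcd(8852, 2110):
  8852 = 4×2110 + 412
  2110 = 5×412 + 50
  412 = 8×50 + 12
  50 = 4×12 + 2
  12 = 6×2
so gcd(8852, 2110) = 2.
Back-substitute for Bézout coefficients:
  2 = 50 - 4×12
  ... = 2110×(709) + 8852×(-169)
Scale by 3: particular solution (2127, -507); reduce x mod 4426: (2127, -507).
General solution: x = 2127 + 4426t, y = -507 - 1055t for integer t.
-15374 ≤ 2127 + 4426t ≤ 13604 gives t ∈ [-3, 2], which is 6 values.

6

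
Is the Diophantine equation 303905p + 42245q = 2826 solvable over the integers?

no

gcd(303905, 42245) = 35.
35 does not divide 2826 (remainder 26), so no integer solutions.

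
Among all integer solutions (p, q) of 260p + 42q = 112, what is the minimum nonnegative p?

14

gcd(260, 42):
  260 = 6·42 + 8
  42 = 5·8 + 2
  8 = 4·2
so gcd(260, 42) = 2.
2 divides 112, so solutions exist.
Back-substitute for Bézout coefficients:
  2 = 42 - 5·8
  ... = 260·(-5) + 42·(31)
Scale by 112/2 = 56: (p₀, q₀) = (-280, 1736).
General solution: p = -280 + 21t, q = 1736 - 130t for integer t.
p ≥ 0: smallest is -280 mod 21 = 14 (at t = 14), with q = -84.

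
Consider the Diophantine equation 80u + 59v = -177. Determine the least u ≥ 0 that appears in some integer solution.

gcd(80, 59):
  80 = 1*59 + 21
  59 = 2*21 + 17
  21 = 1*17 + 4
  17 = 4*4 + 1
  4 = 4*1
so gcd(80, 59) = 1.
1 divides -177, so solutions exist.
Back-substitute for Bézout coefficients:
  1 = 17 - 4*4
  ... = 80*(-14) + 59*(19)
Scale by -177/1 = -177: (u₀, v₀) = (2478, -3363).
General solution: u = 2478 + 59t, v = -3363 - 80t for integer t.
u ≥ 0: smallest is 2478 mod 59 = 0 (at t = -42), with v = -3.

0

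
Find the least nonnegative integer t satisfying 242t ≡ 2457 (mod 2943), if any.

2187

gcd(2943, 242) = 1.
1 divides 2457, so solutions exist.
By Bézout, 242·(377) + 2943·(-31) = 1.
So 242·(377) ≡ 1 (mod 2943); multiply by 2457: t ≡ 926289 (mod 2943).
Smallest nonnegative: t = 926289 mod 2943 = 2187.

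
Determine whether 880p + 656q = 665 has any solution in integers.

gcd(880, 656) = 16.
16 does not divide 665 (remainder 9), so no integer solutions.

no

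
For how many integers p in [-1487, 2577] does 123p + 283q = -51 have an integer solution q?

14

gcd(283, 123) = 1  (283 = 2·123 + 37, 123 = 3·37 + 12, 37 = 3·12 + 1, 12 = 12·1).
Back-substituting, 123·(-23) + 283·(10) = 1.
Scale by -51: particular solution (1173, -510); reduce p mod 283: (41, -18).
General solution: p = 41 + 283t, q = -18 - 123t for integer t.
-1487 ≤ 41 + 283t ≤ 2577 gives t ∈ [-5, 8], which is 14 values.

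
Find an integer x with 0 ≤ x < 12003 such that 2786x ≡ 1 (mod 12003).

6260

gcd(12003, 2786) = 1.
By Bézout, 2786·(-5743) + 12003·(1333) = 1.
So 2786·-5743 ≡ 1 (mod 12003), and -5743 mod 12003 = 6260.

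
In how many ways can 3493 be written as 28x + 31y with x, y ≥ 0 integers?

gcd(31, 28):
  31 = 1·28 + 3
  28 = 9·3 + 1
  3 = 3·1
so gcd(31, 28) = 1.
Back-substitute for Bézout coefficients:
  1 = 28 - 9·3
  ... = 28·(10) + 31·(-9)
Scale by 3493: one solution is (34930, -31437). Reduce x mod 31: (24, 91).
General: x = 24 + 31t, y = 91 - 28t.
x ≥ 0 ⇒ t ≥ 0; y ≥ 0 ⇒ t ≤ 3. So t ∈ [0, 3]: 4 solutions.

4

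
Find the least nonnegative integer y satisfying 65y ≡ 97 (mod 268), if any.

253

gcd(268, 65):
  268 = 4·65 + 8
  65 = 8·8 + 1
  8 = 8·1
so gcd(268, 65) = 1.
1 divides 97, so solutions exist.
Back-substitute for Bézout coefficients:
  1 = 65 - 8·8
  ... = 65·(33) + 268·(-8)
So 65·(33) ≡ 1 (mod 268); multiply by 97: y ≡ 3201 (mod 268).
Smallest nonnegative: y = 3201 mod 268 = 253.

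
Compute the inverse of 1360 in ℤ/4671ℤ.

gcd(4671, 1360):
  4671 = 3×1360 + 591
  1360 = 2×591 + 178
  591 = 3×178 + 57
  178 = 3×57 + 7
  57 = 8×7 + 1
  7 = 7×1
so gcd(4671, 1360) = 1.
Back-substitute for Bézout coefficients:
  1 = 57 - 8×7
  ... = 1360×(-656) + 4671×(191)
So 1360×-656 ≡ 1 (mod 4671), and -656 mod 4671 = 4015.

4015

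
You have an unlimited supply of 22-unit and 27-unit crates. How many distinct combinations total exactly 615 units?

1

Need nonnegative integers with 22j + 27k = 615.
gcd(22, 27) = 1, and 22·(-11) + 27·(9) = 1.
So (j₀, k₀) = (-6765, 5535); general j = -6765 + 27t, k = 5535 - 22t.
j ≥ 0 ⇒ t ≥ 251; k ≥ 0 ⇒ t ≤ 251. That's 1 value of t.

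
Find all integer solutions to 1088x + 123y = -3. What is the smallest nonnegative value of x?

gcd(1088, 123) = 1  (1088 = 8·123 + 104, 123 = 1·104 + 19, 104 = 5·19 + 9, 19 = 2·9 + 1, 9 = 9·1).
1 divides -3, so solutions exist.
Back-substituting, 1088·(-13) + 123·(115) = 1.
Scale by -3/1 = -3: (x₀, y₀) = (39, -345).
General solution: x = 39 + 123t, y = -345 - 1088t for integer t.
x ≥ 0: smallest is 39 mod 123 = 39 (at t = 0), with y = -345.

39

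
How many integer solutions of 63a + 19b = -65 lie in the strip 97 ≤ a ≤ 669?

gcd(63, 19) = 1  (63 = 3·19 + 6, 19 = 3·6 + 1, 6 = 6·1).
Back-substituting, 63·(-3) + 19·(10) = 1.
Scale by -65: particular solution (195, -650); reduce a mod 19: (5, -20).
General solution: a = 5 + 19t, b = -20 - 63t for integer t.
97 ≤ 5 + 19t ≤ 669 gives t ∈ [5, 34], which is 30 values.

30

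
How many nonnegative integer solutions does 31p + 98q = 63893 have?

gcd(98, 31) = 1.
By Bézout, 31*(19) + 98*(-6) = 1.
One solution: (41, 639).
General: p = 41 + 98t, q = 639 - 31t.
p ≥ 0 ⇒ t ≥ 0; q ≥ 0 ⇒ t ≤ 20. So t ∈ [0, 20]: 21 solutions.

21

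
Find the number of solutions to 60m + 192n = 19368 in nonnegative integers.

gcd(192, 60) = 12.
By Bézout, 60*(-3) + 192*(1) = 12.
One solution: (6, 99).
General: m = 6 + 16t, n = 99 - 5t.
m ≥ 0 ⇒ t ≥ 0; n ≥ 0 ⇒ t ≤ 19. So t ∈ [0, 19]: 20 solutions.

20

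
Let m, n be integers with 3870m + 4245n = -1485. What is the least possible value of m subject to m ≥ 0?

253

gcd(4245, 3870):
  4245 = 1*3870 + 375
  3870 = 10*375 + 120
  375 = 3*120 + 15
  120 = 8*15
so gcd(4245, 3870) = 15.
15 divides -1485, so solutions exist.
Back-substitute for Bézout coefficients:
  15 = 375 - 3*120
  ... = 3870*(-34) + 4245*(31)
Scale by -1485/15 = -99: (m₀, n₀) = (3366, -3069).
General solution: m = 3366 + 283t, n = -3069 - 258t for integer t.
m ≥ 0: smallest is 3366 mod 283 = 253 (at t = -11), with n = -231.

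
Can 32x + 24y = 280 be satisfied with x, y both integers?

gcd(32, 24) = 8  (32 = 1×24 + 8, 24 = 3×8).
8 divides 280, so integer solutions exist.

yes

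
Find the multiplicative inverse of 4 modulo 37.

28

gcd(37, 4):
  37 = 9×4 + 1
  4 = 4×1
so gcd(37, 4) = 1.
Back-substitute for Bézout coefficients:
  1 = 37 - 9×4
  ... = 4×(-9) + 37×(1)
So 4×-9 ≡ 1 (mod 37), and -9 mod 37 = 28.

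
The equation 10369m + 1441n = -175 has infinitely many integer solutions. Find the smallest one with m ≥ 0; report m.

679

gcd(10369, 1441) = 1  (10369 = 7×1441 + 282, 1441 = 5×282 + 31, 282 = 9×31 + 3, 31 = 10×3 + 1, 3 = 3×1).
1 divides -175, so solutions exist.
Back-substituting, 10369×(-465) + 1441×(3346) = 1.
Scale by -175/1 = -175: (m₀, n₀) = (81375, -585550).
General solution: m = 81375 + 1441t, n = -585550 - 10369t for integer t.
m ≥ 0: smallest is 81375 mod 1441 = 679 (at t = -56), with n = -4886.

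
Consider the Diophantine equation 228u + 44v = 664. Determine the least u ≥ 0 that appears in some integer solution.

gcd(228, 44):
  228 = 5×44 + 8
  44 = 5×8 + 4
  8 = 2×4
so gcd(228, 44) = 4.
4 divides 664, so solutions exist.
Back-substitute for Bézout coefficients:
  4 = 44 - 5×8
  ... = 228×(-5) + 44×(26)
Scale by 664/4 = 166: (u₀, v₀) = (-830, 4316).
General solution: u = -830 + 11t, v = 4316 - 57t for integer t.
u ≥ 0: smallest is -830 mod 11 = 6 (at t = 76), with v = -16.

6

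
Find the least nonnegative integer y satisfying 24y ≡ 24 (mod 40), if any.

gcd(40, 24):
  40 = 1×24 + 16
  24 = 1×16 + 8
  16 = 2×8
so gcd(40, 24) = 8.
8 divides 24, so solutions exist.
Back-substitute for Bézout coefficients:
  8 = 24 - 1×16
  ... = 24×(2) + 40×(-1)
So 24×(2) ≡ 8 (mod 40); multiply by 3: y ≡ 6 (mod 5).
Smallest nonnegative: y = 6 mod 5 = 1.

1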